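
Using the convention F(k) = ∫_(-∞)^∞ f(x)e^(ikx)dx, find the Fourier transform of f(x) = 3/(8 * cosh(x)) 3 * pi/(8 * cosh(pi * k/2))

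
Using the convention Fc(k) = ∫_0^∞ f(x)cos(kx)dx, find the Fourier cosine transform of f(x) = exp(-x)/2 1/(2 * (k^2 + 1))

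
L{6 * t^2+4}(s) 12/s^3+4/s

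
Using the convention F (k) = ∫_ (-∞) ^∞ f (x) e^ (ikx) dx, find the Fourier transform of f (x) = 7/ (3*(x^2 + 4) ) 7*pi*exp (-2*Abs (k) ) /6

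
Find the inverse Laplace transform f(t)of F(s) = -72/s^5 -3*t^4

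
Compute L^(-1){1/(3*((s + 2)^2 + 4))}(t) exp(-2*t)*sin(2*t)/6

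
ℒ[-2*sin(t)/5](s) -2/(5*s^2 + 5)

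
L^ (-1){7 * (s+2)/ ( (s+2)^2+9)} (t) 7 * exp (-2 * t) * cos (3 * t)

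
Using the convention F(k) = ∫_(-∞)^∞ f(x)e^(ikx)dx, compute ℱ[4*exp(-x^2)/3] 4*sqrt(pi)*exp(-k^2/4)/3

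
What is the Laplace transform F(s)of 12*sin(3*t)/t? 12*atan(3/s)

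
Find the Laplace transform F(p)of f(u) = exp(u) 1/(p - 1)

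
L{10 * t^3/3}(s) 20/s^4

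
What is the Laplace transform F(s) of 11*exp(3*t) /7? 11/(7*(s - 3) ) 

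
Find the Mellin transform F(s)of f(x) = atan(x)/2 -pi*sec(pi*s/2)/(4*s)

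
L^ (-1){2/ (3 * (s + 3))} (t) 2 * exp (-3 * t)/3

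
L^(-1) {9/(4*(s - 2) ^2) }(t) 9*t*exp(2*t) /4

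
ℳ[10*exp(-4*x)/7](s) 10*gamma(s)/(7*2^(2*s))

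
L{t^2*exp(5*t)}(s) 2/(s - 5)^3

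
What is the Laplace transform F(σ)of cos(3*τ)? σ/(σ^2 + 9)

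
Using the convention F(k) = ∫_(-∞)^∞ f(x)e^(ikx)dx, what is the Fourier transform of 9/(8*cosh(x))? 9*pi/(8*cosh(pi*k/2))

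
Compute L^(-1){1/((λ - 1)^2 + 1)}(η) exp(η)*sin(η)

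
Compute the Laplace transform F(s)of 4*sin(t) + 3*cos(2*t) 4/(s^2 + 1) + 3*s/(s^2 + 4)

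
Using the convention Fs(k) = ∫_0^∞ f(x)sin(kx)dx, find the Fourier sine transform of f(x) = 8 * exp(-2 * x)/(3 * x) 8 * atan(k/2)/3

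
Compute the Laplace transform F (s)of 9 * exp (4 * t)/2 9/ (2 * (s - 4))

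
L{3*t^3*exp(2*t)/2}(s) 9/(s - 2)^4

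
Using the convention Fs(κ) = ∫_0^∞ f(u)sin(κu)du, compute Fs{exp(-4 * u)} κ/(κ^2 + 16)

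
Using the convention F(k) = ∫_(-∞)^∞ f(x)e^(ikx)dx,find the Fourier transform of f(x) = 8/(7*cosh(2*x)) 4*pi/(7*cosh(pi*k/4))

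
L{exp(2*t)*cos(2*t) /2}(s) (s - 2) /(2*((s - 2) ^2 + 4) ) 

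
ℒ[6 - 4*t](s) 6/s - 4/s^2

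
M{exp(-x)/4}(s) gamma(s)/4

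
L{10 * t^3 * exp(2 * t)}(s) 60/(s - 2)^4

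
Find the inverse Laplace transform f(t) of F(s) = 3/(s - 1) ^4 t^3 * exp(t) /2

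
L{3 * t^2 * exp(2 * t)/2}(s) 3/(s - 2)^3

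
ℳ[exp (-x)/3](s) gamma (s)/3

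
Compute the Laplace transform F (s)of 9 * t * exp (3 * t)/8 9/ (8 * (s - 3)^2)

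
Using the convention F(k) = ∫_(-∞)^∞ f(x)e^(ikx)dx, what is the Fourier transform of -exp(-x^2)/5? -sqrt(pi) * exp(-k^2/4)/5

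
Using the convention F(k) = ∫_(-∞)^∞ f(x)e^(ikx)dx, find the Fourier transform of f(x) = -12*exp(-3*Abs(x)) -72/(k^2+9)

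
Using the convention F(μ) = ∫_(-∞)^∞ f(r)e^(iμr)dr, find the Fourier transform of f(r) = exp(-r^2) sqrt(pi) * exp(-μ^2/4)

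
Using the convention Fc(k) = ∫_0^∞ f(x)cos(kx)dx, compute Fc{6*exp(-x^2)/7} 3*sqrt(pi)*exp(-k^2/4)/7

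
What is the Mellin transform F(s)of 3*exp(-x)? 3*gamma(s)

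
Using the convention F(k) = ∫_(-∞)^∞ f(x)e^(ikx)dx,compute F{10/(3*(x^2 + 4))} 5*pi*exp(-2*Abs(k))/3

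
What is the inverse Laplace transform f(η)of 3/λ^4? η^3/2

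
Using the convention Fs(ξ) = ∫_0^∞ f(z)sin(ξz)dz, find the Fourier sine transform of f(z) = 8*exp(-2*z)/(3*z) 8*atan(ξ/2)/3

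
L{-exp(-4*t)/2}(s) -1/(2*s + 8)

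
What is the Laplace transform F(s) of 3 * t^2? 6/s^3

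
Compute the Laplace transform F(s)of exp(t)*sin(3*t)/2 3/(2*((s - 1)^2 + 9))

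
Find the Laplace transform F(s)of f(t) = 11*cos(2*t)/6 11*s/(6*(s^2 + 4))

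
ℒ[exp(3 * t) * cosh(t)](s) (s - 3)/((s - 3)^2 - 1)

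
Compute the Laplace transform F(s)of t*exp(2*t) (s - 2)^(-2)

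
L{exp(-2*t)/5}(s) 1/(5*(s + 2))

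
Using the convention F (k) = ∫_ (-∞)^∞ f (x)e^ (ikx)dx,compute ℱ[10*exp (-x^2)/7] 10*sqrt (pi)*exp (-k^2/4)/7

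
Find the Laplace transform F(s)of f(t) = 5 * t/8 5/(8 * s^2)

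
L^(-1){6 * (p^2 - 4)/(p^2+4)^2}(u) 6 * u * cos(2 * u)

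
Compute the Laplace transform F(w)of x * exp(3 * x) (w - 3)^(-2)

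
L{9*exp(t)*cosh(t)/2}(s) 9*(s - 1)/(2*s*(s - 2))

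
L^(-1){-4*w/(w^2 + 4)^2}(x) -x*sin(2*x)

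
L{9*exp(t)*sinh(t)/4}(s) 9/(4*s*(s - 2))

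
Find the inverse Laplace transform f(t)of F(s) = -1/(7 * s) -1/7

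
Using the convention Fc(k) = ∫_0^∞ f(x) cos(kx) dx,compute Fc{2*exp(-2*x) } 4/(k^2 + 4) 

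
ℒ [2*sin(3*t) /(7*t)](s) 2*atan(3/s) /7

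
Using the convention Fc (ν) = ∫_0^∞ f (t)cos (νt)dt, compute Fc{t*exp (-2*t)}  (4 - ν^2)/ (ν^2 + 4)^2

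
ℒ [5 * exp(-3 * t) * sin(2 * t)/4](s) 5/(2 * ((s + 3)^2 + 4))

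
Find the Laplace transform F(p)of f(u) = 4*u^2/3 8/(3*p^3)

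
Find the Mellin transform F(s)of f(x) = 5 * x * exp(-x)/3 5 * gamma(s + 1)/3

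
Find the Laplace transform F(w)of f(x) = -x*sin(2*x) -4*w/(w^2 + 4)^2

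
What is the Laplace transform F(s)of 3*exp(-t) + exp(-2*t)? 3/(s + 1) + 1/(s + 2)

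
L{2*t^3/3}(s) 4/s^4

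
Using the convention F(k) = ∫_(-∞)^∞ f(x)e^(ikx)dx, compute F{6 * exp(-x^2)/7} 6 * sqrt(pi) * exp(-k^2/4)/7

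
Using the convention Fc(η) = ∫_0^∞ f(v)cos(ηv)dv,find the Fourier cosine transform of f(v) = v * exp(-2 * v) (4 - η^2)/(η^2 + 4)^2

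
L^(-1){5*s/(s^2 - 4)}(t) 5*cosh(2*t)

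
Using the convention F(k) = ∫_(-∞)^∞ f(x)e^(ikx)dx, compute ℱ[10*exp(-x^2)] 10*sqrt(pi)*exp(-k^2/4)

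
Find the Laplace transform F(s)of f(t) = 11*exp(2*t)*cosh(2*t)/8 11*(s - 2)/(8*s*(s - 4))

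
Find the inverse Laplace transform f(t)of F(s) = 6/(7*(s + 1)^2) 6*t*exp(-t)/7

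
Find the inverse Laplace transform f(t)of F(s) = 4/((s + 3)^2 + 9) 4*exp(-3*t)*sin(3*t)/3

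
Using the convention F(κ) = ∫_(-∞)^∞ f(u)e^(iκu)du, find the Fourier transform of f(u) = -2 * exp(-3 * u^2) -2 * sqrt(3) * sqrt(pi) * exp(-κ^2/12)/3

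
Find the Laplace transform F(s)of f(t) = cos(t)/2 s/(2 * (s^2+1))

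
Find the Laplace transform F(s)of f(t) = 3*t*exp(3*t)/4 3/(4*(s - 3)^2)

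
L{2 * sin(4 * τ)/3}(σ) 8/(3 * (σ^2 + 16))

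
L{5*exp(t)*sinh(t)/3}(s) 5/(3*s*(s - 2))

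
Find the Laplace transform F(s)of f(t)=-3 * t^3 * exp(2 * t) -18/(s - 2)^4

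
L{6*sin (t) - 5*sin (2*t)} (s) 6/ (s^2 + 1) - 10/ (s^2 + 4)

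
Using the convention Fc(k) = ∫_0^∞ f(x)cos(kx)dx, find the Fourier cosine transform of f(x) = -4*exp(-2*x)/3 -8/(3*k^2+12)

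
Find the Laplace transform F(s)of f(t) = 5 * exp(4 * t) 5/(s - 4)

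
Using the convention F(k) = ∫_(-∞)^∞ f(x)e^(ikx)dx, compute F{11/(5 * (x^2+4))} 11 * pi * exp(-2 * Abs(k))/10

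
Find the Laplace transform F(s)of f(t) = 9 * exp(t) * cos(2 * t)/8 9 * (s - 1)/(8 * ((s - 1)^2 + 4))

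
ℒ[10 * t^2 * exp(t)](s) 20/(s - 1)^3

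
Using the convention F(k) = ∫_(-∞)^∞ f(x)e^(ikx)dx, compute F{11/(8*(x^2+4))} 11*pi*exp(-2*Abs(k))/16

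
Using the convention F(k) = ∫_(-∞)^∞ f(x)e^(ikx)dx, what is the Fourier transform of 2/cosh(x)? 2*pi/cosh(pi*k/2)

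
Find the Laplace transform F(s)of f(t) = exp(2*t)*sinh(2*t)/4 1/(2*s*(s - 4))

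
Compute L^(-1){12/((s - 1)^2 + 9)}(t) 4*exp(t)*sin(3*t)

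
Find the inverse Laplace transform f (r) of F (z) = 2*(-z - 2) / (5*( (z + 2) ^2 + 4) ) -2*exp (-2*r)*cos (2*r) /5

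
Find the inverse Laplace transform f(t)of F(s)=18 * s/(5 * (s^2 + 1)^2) 9 * t * sin(t)/5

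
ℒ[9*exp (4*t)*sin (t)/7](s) 9/ (7*( (s - 4)^2+1))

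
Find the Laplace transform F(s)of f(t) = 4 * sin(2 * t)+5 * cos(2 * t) 5 * s/(s^2+4)+8/(s^2+4)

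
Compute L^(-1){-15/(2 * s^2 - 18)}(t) -5 * sinh(3 * t)/2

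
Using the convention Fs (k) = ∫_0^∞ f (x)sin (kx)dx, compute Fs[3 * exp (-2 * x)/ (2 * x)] 3 * atan (k/2)/2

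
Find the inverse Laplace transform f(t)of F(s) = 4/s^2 4 * t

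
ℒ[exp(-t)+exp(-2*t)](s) 1/(s+1)+1/(s+2) 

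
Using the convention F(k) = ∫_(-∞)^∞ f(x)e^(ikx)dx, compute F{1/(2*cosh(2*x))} pi/(4*cosh(pi*k/4))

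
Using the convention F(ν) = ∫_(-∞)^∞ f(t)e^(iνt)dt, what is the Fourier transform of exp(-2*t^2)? sqrt(2)*sqrt(pi)*exp(-ν^2/8)/2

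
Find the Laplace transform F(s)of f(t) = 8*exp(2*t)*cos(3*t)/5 8*(s - 2)/(5*((s - 2)^2 + 9))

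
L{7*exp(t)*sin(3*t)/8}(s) 21/(8*((s - 1)^2 + 9))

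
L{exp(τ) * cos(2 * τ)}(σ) (σ - 1)/((σ - 1)^2 + 4)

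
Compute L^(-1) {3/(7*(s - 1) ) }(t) 3*exp(t) /7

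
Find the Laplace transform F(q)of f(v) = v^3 6/q^4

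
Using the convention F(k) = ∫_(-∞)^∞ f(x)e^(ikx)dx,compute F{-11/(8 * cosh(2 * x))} -11 * pi/(16 * cosh(pi * k/4))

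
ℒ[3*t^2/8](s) 3/(4*s^3) 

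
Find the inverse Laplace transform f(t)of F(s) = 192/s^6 8*t^5/5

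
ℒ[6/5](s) 6/(5 * s)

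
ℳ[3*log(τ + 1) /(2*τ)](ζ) -3*pi*csc(pi*ζ) /(2*ζ - 2) 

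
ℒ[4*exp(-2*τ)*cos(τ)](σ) 4*(σ + 2)/((σ + 2)^2 + 1)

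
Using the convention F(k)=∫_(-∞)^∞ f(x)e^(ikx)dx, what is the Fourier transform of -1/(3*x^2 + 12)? -pi*exp(-2*Abs(k))/6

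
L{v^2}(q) 2/q^3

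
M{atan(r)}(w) -pi * sec(pi * w/2)/(2 * w)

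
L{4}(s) 4/s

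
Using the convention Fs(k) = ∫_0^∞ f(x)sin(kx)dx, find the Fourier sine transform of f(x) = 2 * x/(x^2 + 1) pi * exp(-k)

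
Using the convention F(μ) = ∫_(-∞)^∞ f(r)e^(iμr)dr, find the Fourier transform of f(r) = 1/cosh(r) pi/cosh(pi * μ/2)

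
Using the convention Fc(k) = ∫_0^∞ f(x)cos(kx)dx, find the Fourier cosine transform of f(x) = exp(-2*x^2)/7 sqrt(2)*sqrt(pi)*exp(-k^2/8)/28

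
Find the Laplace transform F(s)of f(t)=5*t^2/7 10/(7*s^3)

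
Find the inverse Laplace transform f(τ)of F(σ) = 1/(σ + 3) exp(-3*τ)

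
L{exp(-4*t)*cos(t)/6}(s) (s + 4)/(6*((s + 4)^2 + 1))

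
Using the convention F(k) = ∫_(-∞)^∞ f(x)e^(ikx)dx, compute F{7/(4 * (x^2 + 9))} 7 * pi * exp(-3 * Abs(k))/12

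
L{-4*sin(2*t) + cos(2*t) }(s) s/(s^2 + 4) - 8/(s^2 + 4) 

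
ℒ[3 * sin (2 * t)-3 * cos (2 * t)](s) 6/ (s^2+4)-3 * s/ (s^2+4)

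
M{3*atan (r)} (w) -3*pi*sec (pi*w/2)/ (2*w)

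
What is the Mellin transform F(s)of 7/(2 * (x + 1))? 7 * pi * csc(pi * s)/2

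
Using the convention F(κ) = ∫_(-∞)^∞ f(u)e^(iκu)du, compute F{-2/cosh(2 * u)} -pi/cosh(pi * κ/4)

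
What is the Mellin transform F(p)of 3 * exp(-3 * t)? 3^(1 - p) * gamma(p)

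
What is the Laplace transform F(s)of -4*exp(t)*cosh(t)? 4*(1 - s)/(s*(s - 2))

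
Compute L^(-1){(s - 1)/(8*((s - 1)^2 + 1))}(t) exp(t)*cos(t)/8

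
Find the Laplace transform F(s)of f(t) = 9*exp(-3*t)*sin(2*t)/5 18/(5*((s + 3)^2 + 4))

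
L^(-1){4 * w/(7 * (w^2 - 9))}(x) 4 * cosh(3 * x)/7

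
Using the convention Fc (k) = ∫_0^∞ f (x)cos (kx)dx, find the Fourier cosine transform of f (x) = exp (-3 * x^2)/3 sqrt (3) * sqrt (pi) * exp (-k^2/12)/18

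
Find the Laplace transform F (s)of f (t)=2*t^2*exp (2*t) 4/ (s - 2)^3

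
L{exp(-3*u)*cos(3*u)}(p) (p + 3)/((p + 3)^2 + 9)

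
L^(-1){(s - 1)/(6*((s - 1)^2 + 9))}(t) exp(t)*cos(3*t)/6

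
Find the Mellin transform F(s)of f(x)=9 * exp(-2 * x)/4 9 * gamma(s)/(4 * 2^s)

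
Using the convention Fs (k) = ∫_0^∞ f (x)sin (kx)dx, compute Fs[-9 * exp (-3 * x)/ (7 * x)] -9 * atan (k/3)/7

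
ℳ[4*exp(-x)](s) 4*gamma(s)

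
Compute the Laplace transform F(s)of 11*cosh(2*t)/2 11*s/(2*(s^2 - 4))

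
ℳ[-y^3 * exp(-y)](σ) -gamma(σ + 3)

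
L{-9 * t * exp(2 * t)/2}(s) -9/(2 * (s - 2)^2)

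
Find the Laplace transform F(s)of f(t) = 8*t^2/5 16/(5*s^3)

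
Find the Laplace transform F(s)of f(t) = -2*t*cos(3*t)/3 2*(9 - s^2)/(3*(s^2 + 9)^2)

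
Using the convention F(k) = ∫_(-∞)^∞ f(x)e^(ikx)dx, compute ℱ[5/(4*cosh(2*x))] 5*pi/(8*cosh(pi*k/4))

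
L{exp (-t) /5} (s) 1/ (5 * (s + 1) ) 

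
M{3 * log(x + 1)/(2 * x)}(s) -3 * pi * csc(pi * s)/(2 * s - 2)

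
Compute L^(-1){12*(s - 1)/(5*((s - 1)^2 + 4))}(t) 12*exp(t)*cos(2*t)/5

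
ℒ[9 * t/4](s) 9/(4 * s^2)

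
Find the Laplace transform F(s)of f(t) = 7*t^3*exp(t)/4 21/(2*(s - 1)^4)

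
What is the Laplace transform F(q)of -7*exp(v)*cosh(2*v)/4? 7*(1 - q)/(4*((q - 1)^2 - 4))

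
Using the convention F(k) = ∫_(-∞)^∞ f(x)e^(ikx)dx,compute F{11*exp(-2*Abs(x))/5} 44/(5*(k^2 + 4))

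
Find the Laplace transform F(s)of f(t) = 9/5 9/(5 * s)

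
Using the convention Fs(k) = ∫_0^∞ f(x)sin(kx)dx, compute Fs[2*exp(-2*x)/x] 2*atan(k/2)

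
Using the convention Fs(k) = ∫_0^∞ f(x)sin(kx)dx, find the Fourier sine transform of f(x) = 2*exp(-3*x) 2*k/(k^2 + 9)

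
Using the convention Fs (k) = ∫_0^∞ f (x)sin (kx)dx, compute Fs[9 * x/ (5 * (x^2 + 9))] 9 * pi * exp (-3 * k)/10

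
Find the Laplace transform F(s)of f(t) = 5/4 5/(4 * s)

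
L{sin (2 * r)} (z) 2/ (z^2+4)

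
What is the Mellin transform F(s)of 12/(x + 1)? 12*pi*csc(pi*s)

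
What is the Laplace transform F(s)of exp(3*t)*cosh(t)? (s - 3)/((s - 3)^2 - 1)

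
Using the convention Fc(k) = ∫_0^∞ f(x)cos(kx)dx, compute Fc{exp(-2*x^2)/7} sqrt(2)*sqrt(pi)*exp(-k^2/8)/28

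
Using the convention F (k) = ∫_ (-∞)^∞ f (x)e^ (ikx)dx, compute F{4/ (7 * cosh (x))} 4 * pi/ (7 * cosh (pi * k/2))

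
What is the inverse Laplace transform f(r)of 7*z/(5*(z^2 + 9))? 7*cos(3*r)/5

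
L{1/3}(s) 1/(3*s)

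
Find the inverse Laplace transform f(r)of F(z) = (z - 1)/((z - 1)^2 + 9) exp(r)*cos(3*r)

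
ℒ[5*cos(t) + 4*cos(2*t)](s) 4*s/(s^2 + 4) + 5*s/(s^2 + 1)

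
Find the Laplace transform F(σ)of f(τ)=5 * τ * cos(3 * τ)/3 5 * (σ^2 - 9)/(3 * (σ^2 + 9)^2)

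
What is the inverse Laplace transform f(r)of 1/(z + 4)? exp(-4*r)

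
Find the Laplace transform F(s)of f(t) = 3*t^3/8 9/(4*s^4)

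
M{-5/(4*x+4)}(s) -5*pi*csc(pi*s)/4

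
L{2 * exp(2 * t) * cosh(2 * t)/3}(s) 2 * (s - 2)/(3 * s * (s - 4))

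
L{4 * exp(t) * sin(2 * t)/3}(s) 8/(3 * ((s - 1)^2 + 4))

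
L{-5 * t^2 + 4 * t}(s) 4/s^2-10/s^3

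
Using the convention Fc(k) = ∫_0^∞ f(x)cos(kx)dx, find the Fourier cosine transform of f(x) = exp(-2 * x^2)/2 sqrt(2) * sqrt(pi) * exp(-k^2/8)/8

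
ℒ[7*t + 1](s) 7/s^2 + 1/s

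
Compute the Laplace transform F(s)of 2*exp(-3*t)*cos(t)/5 2*(s+3)/(5*((s+3)^2+1))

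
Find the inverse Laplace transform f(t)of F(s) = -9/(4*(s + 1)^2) -9*t*exp(-t)/4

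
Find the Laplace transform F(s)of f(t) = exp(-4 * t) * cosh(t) (s + 4)/((s + 4)^2 - 1)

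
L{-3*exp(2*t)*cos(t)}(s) 3*(2 - s)/((s - 2)^2 + 1)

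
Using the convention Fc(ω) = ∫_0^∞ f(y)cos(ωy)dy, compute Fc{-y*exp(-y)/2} (ω^2 - 1)/(2*(ω^2 + 1)^2)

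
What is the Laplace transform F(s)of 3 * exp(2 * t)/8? 3/(8 * (s - 2))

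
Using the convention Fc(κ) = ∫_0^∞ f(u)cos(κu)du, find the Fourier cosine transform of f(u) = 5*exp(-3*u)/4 15/(4*(κ^2 + 9))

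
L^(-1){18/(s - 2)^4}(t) 3*t^3*exp(2*t)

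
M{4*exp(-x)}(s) 4*gamma(s)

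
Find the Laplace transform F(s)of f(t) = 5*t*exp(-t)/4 5/(4*(s + 1)^2)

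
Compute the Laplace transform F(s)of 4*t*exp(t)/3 4/(3*(s - 1)^2)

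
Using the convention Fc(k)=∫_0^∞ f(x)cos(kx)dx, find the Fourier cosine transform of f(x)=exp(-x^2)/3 sqrt(pi) * exp(-k^2/4)/6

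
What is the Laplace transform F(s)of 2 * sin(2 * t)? 4/(s^2 + 4)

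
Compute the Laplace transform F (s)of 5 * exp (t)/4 5/ (4 * (s - 1))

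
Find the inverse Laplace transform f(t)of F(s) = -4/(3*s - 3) -4*exp(t)/3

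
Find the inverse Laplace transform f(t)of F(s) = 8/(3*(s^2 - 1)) 8*sinh(t)/3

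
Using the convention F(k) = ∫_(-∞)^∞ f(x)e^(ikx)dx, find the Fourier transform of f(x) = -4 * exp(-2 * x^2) -2 * sqrt(2) * sqrt(pi) * exp(-k^2/8)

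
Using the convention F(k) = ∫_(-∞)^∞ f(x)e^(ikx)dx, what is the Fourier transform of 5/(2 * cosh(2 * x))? 5 * pi/(4 * cosh(pi * k/4))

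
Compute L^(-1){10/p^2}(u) 10 * u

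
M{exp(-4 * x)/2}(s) gamma(s)/(2 * 2^(2 * s))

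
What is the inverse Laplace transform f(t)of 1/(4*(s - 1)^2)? t*exp(t)/4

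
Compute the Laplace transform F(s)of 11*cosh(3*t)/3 11*s/(3*(s^2 - 9))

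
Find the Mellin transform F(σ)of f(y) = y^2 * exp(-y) gamma(σ + 2)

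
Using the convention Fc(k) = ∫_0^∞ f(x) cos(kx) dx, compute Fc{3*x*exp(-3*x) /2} 3*(9 - k^2) /(2*(k^2 + 9) ^2) 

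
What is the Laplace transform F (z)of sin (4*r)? 4/ (z^2 + 16)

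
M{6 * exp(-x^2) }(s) 3 * gamma(s/2) 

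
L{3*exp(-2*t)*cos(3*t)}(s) 3*(s + 2)/((s + 2)^2 + 9)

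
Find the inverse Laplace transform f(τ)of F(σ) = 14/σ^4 7*τ^3/3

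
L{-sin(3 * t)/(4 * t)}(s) -atan(3/s)/4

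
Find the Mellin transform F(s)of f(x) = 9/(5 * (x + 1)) 9 * pi * csc(pi * s)/5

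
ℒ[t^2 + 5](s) 2/s^3 + 5/s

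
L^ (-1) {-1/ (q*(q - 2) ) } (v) -exp (v)*sinh (v) 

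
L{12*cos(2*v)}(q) 12*q/(q^2 + 4)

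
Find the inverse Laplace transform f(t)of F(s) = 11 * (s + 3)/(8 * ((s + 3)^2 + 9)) 11 * exp(-3 * t) * cos(3 * t)/8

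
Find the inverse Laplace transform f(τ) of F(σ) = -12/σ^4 -2*τ^3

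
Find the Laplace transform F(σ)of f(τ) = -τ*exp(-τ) -1/(σ+1)^2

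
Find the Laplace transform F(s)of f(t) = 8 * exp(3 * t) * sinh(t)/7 8/(7 * ((s - 3)^2 - 1))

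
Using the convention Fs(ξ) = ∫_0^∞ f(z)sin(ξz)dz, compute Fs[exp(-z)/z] atan(ξ)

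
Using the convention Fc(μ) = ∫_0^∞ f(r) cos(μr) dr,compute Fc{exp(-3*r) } 3/(μ^2 + 9) 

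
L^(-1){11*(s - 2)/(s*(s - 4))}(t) 11*exp(2*t)*cosh(2*t)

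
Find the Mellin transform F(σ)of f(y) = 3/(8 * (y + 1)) 3 * pi * csc(pi * σ)/8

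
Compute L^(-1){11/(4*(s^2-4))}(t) 11*sinh(2*t)/8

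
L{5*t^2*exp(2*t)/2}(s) 5/(s - 2)^3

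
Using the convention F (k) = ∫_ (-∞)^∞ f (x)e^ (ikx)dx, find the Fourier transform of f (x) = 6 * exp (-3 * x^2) 2 * sqrt (3) * sqrt (pi) * exp (-k^2/12)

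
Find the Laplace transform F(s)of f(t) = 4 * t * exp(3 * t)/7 4/(7 * (s - 3)^2)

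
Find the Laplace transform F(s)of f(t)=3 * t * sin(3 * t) 18 * s/(s^2 + 9)^2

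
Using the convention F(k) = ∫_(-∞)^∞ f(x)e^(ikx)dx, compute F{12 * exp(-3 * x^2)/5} 4 * sqrt(3) * sqrt(pi) * exp(-k^2/12)/5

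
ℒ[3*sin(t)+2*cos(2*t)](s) 2*s/(s^2+4)+3/(s^2+1)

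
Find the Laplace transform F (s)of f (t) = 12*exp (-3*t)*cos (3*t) 12*(s + 3)/ ( (s + 3)^2 + 9)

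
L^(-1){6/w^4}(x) x^3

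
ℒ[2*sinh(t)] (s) 2/(s^2 - 1)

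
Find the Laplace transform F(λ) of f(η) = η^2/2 λ^(-3) 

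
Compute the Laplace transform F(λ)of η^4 24/λ^5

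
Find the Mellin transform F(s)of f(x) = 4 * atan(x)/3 -2 * pi * sec(pi * s/2)/(3 * s)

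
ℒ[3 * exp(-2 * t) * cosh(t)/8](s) 3 * (s + 2)/(8 * ((s + 2)^2 - 1))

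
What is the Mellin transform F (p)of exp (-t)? gamma (p)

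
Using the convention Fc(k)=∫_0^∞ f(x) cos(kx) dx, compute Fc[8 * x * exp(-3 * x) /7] 8 * (9 - k^2) /(7 * (k^2 + 9) ^2) 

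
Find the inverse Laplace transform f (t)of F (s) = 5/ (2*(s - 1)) 5*exp (t)/2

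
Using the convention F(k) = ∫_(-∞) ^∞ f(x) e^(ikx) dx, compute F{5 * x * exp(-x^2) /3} 5 * I * sqrt(pi) * k * exp(-k^2/4) /6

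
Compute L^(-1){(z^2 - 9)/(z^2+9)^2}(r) r * cos(3 * r)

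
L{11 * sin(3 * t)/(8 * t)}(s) 11 * atan(3/s)/8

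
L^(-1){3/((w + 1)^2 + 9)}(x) exp(-x)*sin(3*x)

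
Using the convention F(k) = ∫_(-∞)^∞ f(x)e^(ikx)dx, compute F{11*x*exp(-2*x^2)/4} 11*sqrt(2)*I*sqrt(pi)*k*exp(-k^2/8)/32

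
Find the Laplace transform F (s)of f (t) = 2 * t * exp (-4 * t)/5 2/ (5 * (s + 4)^2)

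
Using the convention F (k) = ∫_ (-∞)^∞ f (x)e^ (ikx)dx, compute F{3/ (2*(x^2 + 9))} pi*exp (-3*Abs (k))/2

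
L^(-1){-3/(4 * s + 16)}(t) -3 * exp(-4 * t)/4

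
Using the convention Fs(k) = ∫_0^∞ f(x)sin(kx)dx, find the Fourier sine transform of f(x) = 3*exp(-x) 3*k/(k^2 + 1)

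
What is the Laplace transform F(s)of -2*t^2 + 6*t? 6/s^2-4/s^3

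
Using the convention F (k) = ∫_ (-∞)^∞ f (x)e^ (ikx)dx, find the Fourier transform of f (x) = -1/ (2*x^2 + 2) -pi*exp (-Abs (k))/2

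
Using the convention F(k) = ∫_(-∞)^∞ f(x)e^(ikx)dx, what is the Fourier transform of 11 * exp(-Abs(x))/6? 11/(3 * (k^2 + 1))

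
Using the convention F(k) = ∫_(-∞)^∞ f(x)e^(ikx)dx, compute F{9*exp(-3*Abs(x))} 54/(k^2 + 9)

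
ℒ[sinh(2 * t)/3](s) 2/(3 * (s^2 - 4))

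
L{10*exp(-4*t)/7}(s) 10/(7*(s + 4))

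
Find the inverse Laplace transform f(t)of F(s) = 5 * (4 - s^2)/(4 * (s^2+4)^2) -5 * t * cos(2 * t)/4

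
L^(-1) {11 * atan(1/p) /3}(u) 11 * sin(u) /(3 * u) 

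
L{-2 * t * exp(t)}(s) -2/(s - 1)^2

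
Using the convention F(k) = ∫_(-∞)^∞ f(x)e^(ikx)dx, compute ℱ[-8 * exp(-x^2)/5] -8 * sqrt(pi) * exp(-k^2/4)/5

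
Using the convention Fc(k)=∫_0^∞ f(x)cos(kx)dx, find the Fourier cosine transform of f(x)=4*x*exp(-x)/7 4*(1 - k^2)/(7*(k^2 + 1)^2)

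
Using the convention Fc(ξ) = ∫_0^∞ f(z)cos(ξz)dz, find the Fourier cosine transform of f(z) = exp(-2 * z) 2/(ξ^2 + 4)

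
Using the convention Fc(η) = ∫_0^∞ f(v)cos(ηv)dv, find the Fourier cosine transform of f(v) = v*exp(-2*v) (4 - η^2)/(η^2 + 4)^2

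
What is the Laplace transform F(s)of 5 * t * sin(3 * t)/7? 30 * s/(7 * (s^2 + 9)^2)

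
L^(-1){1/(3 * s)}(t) 1/3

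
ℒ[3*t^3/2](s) 9/s^4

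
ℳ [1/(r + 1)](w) pi * csc(pi * w)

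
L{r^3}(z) 6/z^4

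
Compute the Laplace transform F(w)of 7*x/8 7/(8*w^2)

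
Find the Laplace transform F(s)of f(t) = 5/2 5/(2*s)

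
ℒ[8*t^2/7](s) 16/(7*s^3)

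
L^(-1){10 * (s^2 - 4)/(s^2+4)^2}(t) 10 * t * cos(2 * t)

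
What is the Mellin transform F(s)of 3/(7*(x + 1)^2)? -3*pi*(s - 1)/(7*sin(pi*s))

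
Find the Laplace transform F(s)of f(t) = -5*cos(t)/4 -5*s/(4*s^2 + 4)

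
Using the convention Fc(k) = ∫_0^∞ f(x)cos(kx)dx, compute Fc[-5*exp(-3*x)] -15/(k^2 + 9)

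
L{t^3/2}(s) 3/s^4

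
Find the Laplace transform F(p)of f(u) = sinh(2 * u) 2/(p^2 - 4)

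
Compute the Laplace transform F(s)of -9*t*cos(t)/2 9*(1 - s^2)/(2*(s^2 + 1)^2)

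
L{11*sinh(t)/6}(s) 11/(6*(s^2 - 1))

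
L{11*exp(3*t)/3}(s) 11/(3*(s - 3))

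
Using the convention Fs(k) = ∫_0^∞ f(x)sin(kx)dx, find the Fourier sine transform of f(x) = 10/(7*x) 5*pi/7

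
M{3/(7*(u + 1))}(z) 3*pi*csc(pi*z)/7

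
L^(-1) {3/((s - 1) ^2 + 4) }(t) 3 * exp(t) * sin(2 * t) /2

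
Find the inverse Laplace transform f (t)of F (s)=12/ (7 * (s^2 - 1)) 12 * sinh (t)/7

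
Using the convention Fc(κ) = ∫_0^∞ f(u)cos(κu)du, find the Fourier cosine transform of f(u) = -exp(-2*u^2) -sqrt(2)*sqrt(pi)*exp(-κ^2/8)/4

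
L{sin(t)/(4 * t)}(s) atan(1/s)/4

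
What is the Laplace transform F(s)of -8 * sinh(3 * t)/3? -8/(s^2 - 9)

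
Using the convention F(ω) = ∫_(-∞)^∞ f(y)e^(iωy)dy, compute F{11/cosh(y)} 11 * pi/cosh(pi * ω/2)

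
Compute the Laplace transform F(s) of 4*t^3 24/s^4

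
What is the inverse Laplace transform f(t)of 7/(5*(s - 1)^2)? 7*t*exp(t)/5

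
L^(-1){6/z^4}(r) r^3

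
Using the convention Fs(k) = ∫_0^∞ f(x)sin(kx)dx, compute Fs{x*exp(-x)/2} k/(k^2 + 1)^2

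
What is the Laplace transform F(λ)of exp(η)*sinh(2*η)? 2/((λ - 1)^2-4)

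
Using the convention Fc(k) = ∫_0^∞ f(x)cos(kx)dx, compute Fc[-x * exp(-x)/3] (k^2 - 1)/(3 * (k^2 + 1)^2)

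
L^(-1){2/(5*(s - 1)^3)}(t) t^2*exp(t)/5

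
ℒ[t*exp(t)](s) (s - 1)^(-2)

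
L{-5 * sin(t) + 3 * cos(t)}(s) 3 * s/(s^2 + 1) - 5/(s^2 + 1)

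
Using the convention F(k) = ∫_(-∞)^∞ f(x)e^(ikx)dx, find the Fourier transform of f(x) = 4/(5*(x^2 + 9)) 4*pi*exp(-3*Abs(k))/15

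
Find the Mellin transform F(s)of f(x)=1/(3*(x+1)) pi*csc(pi*s)/3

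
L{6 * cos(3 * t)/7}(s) 6 * s/(7 * (s^2 + 9))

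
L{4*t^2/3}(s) 8/(3*s^3)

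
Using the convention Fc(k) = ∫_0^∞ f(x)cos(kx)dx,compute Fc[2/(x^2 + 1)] pi * exp(-k)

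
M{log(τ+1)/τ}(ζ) -pi * csc(pi * ζ)/(ζ - 1)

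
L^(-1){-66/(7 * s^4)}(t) -11 * t^3/7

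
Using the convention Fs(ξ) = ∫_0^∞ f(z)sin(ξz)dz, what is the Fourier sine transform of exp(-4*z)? ξ/(ξ^2 + 16)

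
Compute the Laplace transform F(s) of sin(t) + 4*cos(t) 1/(s^2 + 1) + 4*s/(s^2 + 1) 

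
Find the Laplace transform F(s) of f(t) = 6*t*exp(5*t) 6/(s - 5) ^2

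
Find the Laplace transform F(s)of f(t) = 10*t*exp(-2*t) 10/(s+2)^2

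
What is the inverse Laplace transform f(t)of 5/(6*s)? 5/6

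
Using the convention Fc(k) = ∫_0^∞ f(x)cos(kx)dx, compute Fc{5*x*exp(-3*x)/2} 5*(9 - k^2)/(2*(k^2+9)^2)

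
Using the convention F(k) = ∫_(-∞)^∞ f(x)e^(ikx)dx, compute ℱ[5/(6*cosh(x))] 5*pi/(6*cosh(pi*k/2))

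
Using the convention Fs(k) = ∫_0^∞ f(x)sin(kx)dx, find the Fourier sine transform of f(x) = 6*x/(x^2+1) 3*pi*exp(-k)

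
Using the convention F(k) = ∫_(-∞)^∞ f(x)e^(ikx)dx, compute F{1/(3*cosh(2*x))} pi/(6*cosh(pi*k/4))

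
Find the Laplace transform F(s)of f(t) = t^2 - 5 2/s^3 - 5/s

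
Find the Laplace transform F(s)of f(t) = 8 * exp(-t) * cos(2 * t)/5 8 * (s + 1)/(5 * ((s + 1)^2 + 4))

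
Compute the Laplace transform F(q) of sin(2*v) 2/(q^2 + 4) 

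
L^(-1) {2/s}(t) 2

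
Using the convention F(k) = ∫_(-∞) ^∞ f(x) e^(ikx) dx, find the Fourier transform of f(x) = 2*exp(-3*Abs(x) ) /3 4/(k^2 + 9) 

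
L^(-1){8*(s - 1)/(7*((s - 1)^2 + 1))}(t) 8*exp(t)*cos(t)/7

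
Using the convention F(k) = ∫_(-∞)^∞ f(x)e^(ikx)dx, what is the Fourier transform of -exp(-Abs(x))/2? -1/(k^2 + 1)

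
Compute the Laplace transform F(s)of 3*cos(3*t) 3*s/(s^2 + 9)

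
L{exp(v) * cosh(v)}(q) (q - 1)/(q * (q - 2))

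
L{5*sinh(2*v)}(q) 10/(q^2 - 4)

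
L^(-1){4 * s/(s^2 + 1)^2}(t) 2 * t * sin(t)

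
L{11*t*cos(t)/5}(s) 11*(s^2 - 1)/(5*(s^2 + 1)^2)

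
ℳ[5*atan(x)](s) -5*pi*sec(pi*s/2)/(2*s)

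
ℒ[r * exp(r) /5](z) 1/(5 * (z - 1) ^2) 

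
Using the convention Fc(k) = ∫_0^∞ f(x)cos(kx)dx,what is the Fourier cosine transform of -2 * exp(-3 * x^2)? -sqrt(3) * sqrt(pi) * exp(-k^2/12)/3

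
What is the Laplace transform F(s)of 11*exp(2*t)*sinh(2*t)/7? 22/(7*s*(s - 4))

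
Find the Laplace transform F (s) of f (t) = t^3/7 6/ (7*s^4) 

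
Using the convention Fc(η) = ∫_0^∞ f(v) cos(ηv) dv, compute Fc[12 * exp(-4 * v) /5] 48/(5 * (η^2 + 16) ) 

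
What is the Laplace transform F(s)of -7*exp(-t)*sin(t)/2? -7/(2*(s+1)^2+2)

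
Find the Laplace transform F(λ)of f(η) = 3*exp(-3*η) 3/(λ + 3)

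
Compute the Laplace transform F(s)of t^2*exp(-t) 2/(s + 1)^3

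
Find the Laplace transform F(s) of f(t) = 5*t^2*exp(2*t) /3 10/(3*(s - 2) ^3) 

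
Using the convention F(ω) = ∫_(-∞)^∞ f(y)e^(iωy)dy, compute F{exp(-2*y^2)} sqrt(2)*sqrt(pi)*exp(-ω^2/8)/2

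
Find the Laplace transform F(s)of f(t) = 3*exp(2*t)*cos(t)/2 3*(s - 2)/(2*((s - 2)^2+1))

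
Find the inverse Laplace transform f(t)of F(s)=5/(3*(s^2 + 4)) 5*sin(2*t)/6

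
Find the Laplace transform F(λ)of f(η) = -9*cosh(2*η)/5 -9*λ/(5*λ^2 - 20)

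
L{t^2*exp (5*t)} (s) 2/ (s - 5)^3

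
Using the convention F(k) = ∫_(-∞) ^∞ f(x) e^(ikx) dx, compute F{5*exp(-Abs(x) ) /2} 5/(k^2+1) 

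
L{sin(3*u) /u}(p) atan(3/p) 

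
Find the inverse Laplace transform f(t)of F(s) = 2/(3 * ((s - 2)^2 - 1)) 2 * exp(2 * t) * sinh(t)/3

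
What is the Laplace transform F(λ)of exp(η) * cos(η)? (λ - 1)/((λ - 1)^2+1)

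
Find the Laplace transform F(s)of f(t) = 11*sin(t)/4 11/(4*(s^2 + 1))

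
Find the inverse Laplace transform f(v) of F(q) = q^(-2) v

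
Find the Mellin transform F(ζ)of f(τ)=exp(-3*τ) gamma(ζ)/3^ζ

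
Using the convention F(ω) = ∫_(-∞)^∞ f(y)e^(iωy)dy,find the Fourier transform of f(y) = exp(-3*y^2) sqrt(3)*sqrt(pi)*exp(-ω^2/12)/3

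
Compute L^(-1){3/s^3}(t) 3*t^2/2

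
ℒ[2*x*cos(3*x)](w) 2*(w^2 - 9)/(w^2 + 9)^2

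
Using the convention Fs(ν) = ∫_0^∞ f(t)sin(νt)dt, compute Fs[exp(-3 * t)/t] atan(ν/3)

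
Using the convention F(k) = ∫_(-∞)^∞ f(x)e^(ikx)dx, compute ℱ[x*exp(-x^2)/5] I*sqrt(pi)*k*exp(-k^2/4)/10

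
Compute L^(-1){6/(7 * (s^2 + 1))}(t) 6 * sin(t)/7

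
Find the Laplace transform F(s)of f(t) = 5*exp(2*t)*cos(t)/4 5*(s - 2)/(4*((s - 2)^2+1))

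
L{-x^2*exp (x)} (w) -2/ (w - 1)^3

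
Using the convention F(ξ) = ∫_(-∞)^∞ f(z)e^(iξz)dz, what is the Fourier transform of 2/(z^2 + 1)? 2*pi*exp(-Abs(ξ))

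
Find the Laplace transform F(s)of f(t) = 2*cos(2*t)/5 2*s/(5*(s^2 + 4))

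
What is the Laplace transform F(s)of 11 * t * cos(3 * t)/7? 11 * (s^2 - 9)/(7 * (s^2 + 9)^2)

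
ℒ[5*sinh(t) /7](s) 5/(7*(s^2 - 1) ) 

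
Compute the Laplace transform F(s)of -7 -7/s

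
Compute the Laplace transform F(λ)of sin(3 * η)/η atan(3/λ)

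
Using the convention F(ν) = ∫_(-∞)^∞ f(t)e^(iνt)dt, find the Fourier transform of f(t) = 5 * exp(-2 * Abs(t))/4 5/(ν^2 + 4)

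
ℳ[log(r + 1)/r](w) -pi * csc(pi * w)/(w - 1)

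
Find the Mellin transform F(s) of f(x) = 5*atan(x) -5*pi*sec(pi*s/2) /(2*s) 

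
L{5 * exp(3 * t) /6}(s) 5/(6 * (s - 3) ) 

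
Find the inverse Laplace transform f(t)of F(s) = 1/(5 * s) 1/5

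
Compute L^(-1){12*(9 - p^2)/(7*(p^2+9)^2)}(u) -12*u*cos(3*u)/7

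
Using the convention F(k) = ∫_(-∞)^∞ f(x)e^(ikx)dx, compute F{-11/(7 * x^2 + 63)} -11 * pi * exp(-3 * Abs(k))/21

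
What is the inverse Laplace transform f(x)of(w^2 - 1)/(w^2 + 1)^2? x * cos(x)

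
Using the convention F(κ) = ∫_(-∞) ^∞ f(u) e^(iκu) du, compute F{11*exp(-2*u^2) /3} 11*sqrt(2)*sqrt(pi)*exp(-κ^2/8) /6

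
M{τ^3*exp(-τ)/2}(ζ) gamma(ζ + 3)/2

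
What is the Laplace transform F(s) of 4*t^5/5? 96/s^6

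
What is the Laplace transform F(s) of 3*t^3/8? 9/(4*s^4) 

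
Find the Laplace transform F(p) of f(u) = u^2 2/p^3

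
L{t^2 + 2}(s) 2/s^3 + 2/s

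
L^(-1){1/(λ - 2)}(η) exp(2 * η)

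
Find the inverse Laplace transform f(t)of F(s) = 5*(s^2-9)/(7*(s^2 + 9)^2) 5*t*cos(3*t)/7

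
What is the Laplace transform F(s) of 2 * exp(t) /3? 2/(3 * (s - 1) ) 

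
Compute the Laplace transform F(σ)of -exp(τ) -1/(σ - 1)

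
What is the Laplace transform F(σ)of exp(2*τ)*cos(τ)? (σ - 2)/((σ - 2)^2 + 1)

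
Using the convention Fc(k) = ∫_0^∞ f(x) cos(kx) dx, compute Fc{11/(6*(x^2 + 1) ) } 11*pi*exp(-k) /12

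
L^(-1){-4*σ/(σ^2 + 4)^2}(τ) -τ*sin(2*τ)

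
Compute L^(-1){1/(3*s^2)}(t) t/3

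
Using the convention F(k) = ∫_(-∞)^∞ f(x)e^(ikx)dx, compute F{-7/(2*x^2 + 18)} -7*pi*exp(-3*Abs(k))/6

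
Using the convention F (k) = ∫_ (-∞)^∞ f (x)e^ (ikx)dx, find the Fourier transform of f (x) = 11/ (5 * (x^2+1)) 11 * pi * exp (-Abs (k))/5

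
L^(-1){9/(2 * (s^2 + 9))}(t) 3 * sin(3 * t)/2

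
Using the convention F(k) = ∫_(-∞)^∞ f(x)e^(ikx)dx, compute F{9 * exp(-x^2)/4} 9 * sqrt(pi) * exp(-k^2/4)/4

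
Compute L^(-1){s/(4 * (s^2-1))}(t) cosh(t)/4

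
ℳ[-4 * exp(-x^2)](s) -2 * gamma(s/2)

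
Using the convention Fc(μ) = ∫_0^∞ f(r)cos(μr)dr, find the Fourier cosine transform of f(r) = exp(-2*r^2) sqrt(2)*sqrt(pi)*exp(-μ^2/8)/4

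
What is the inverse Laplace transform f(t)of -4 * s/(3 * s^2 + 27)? -4 * cos(3 * t)/3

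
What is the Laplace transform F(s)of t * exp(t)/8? 1/(8 * (s - 1)^2)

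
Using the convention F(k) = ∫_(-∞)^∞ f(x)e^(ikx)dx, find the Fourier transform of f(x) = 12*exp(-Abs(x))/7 24/(7*(k^2 + 1))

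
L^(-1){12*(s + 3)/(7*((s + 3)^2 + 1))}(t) 12*exp(-3*t)*cos(t)/7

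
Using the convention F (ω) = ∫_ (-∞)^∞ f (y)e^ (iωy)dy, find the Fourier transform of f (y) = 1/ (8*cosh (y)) pi/ (8*cosh (pi*ω/2))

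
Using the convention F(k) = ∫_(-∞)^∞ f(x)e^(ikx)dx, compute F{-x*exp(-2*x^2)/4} -sqrt(2)*I*sqrt(pi)*k*exp(-k^2/8)/32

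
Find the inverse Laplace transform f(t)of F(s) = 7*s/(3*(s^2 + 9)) 7*cos(3*t)/3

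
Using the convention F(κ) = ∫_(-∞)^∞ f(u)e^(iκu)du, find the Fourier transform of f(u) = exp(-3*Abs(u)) 6/(κ^2 + 9)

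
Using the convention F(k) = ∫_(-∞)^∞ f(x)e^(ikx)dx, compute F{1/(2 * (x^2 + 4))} pi * exp(-2 * Abs(k))/4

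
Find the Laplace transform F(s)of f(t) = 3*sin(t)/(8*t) 3*atan(1/s)/8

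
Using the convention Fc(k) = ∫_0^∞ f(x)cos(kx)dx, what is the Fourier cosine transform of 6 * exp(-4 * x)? 24/(k^2 + 16)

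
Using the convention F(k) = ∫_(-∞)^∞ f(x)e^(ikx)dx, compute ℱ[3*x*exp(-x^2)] 3*I*sqrt(pi)*k*exp(-k^2/4)/2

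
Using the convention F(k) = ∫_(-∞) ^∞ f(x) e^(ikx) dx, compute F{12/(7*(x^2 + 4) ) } 6*pi*exp(-2*Abs(k) ) /7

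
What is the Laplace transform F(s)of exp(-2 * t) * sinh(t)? 1/((s + 2)^2 - 1)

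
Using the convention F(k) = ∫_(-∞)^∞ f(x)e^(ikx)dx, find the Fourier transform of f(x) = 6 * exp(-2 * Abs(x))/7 24/(7 * (k^2 + 4))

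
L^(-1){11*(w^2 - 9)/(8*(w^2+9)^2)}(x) 11*x*cos(3*x)/8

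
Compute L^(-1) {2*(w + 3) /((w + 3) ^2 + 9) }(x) 2*exp(-3*x)*cos(3*x) 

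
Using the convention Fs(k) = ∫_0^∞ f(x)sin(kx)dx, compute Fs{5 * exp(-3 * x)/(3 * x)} 5 * atan(k/3)/3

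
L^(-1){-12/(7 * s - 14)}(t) -12 * exp(2 * t)/7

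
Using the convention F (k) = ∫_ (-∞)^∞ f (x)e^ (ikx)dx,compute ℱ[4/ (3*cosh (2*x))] 2*pi/ (3*cosh (pi*k/4))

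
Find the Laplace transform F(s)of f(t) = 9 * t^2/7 18/(7 * s^3)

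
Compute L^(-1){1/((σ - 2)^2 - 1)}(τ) exp(2 * τ) * sinh(τ)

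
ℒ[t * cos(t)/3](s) (s^2 - 1)/(3 * (s^2 + 1)^2)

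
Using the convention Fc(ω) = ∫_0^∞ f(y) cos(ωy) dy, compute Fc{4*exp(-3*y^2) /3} 2*sqrt(3)*sqrt(pi)*exp(-ω^2/12) /9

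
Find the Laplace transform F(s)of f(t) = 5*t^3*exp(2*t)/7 30/(7*(s - 2)^4)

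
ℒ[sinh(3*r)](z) 3/(z^2 - 9)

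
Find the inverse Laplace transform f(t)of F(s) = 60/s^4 10*t^3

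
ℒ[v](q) q^(-2) 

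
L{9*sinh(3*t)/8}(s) 27/(8*(s^2 - 9))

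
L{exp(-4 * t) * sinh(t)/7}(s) 1/(7 * ((s + 4)^2-1))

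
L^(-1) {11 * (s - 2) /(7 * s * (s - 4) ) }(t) 11 * exp(2 * t) * cosh(2 * t) /7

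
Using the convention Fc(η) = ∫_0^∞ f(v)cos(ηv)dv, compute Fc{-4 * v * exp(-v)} 4 * (η^2-1)/(η^2+1)^2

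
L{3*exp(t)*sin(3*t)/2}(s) 9/(2*((s - 1)^2 + 9))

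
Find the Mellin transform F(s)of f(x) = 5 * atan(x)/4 -5 * pi * sec(pi * s/2)/(8 * s)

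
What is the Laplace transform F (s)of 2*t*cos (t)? 2*(s^2 - 1)/ (s^2 + 1)^2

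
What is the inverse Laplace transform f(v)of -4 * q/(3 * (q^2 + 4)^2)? -v * sin(2 * v)/3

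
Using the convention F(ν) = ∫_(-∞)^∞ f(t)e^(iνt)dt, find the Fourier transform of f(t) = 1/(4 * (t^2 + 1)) pi * exp(-Abs(ν))/4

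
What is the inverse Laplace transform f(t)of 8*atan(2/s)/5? 8*sin(2*t)/(5*t)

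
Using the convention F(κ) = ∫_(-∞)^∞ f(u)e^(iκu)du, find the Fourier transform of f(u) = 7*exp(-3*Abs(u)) 42/(κ^2 + 9)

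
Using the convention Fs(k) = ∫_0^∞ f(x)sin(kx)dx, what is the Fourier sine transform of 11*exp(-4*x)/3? 11*k/(3*(k^2 + 16))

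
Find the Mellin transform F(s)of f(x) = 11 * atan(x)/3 -11 * pi * sec(pi * s/2)/(6 * s)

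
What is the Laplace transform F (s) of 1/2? 1/ (2*s) 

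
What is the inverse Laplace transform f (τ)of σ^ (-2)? τ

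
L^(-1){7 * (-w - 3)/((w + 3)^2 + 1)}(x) -7 * exp(-3 * x) * cos(x)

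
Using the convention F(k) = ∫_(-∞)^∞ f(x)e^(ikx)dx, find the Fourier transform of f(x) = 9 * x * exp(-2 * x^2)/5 9 * sqrt(2) * I * sqrt(pi) * k * exp(-k^2/8)/40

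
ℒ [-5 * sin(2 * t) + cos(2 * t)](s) s/(s^2 + 4) - 10/(s^2 + 4) 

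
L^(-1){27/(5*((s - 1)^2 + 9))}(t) 9*exp(t)*sin(3*t)/5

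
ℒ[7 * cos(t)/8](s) 7 * s/(8 * (s^2 + 1))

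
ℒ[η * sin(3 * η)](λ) 6 * λ/(λ^2 + 9)^2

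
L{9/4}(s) 9/(4*s)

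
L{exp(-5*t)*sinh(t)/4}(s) 1/(4*((s + 5)^2 - 1))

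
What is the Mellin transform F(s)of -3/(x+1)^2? 3 * pi * (s - 1)/sin(pi * s)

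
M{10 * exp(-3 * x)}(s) 10 * gamma(s)/3^s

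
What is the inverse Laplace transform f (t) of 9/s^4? 3*t^3/2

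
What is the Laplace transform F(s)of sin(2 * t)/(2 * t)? atan(2/s)/2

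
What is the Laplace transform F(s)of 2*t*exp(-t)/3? 2/(3*(s + 1)^2)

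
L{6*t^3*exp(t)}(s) 36/(s - 1)^4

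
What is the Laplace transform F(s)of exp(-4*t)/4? 1/(4*(s + 4))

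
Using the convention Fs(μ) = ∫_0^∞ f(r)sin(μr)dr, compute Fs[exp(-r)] μ/(μ^2 + 1)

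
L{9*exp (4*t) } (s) 9/ (s - 4) 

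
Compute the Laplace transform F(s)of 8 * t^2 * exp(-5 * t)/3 16/(3 * (s + 5)^3)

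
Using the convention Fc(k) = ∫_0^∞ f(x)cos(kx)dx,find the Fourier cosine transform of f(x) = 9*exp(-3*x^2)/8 3*sqrt(3)*sqrt(pi)*exp(-k^2/12)/16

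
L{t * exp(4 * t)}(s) (s - 4)^(-2)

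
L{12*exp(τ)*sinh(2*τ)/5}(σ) 24/(5*((σ - 1)^2 - 4))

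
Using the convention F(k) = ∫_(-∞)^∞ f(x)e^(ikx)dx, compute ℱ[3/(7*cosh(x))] 3*pi/(7*cosh(pi*k/2))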